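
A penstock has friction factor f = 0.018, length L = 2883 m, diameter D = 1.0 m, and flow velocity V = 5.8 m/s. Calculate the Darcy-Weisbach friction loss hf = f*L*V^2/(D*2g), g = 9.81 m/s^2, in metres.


hf = 0.018 * 2883 * 5.8^2 / (1.0 * 2 * 9.81) = 88.9763 m


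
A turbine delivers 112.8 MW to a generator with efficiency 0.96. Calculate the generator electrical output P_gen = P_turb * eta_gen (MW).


P_gen = 112.8 * 0.96 = 108.2880 MW


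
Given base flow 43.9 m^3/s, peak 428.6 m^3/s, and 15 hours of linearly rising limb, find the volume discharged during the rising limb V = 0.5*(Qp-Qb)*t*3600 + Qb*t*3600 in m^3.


V = 0.5*(428.6 - 43.9)*15*3600 + 43.9*15*3600 = 1.2758e+07 m^3


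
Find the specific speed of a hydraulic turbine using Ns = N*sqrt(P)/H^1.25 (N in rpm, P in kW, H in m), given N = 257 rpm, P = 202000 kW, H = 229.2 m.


Ns = 257 * 202000^0.5 / 229.2^1.25 = 129.5211


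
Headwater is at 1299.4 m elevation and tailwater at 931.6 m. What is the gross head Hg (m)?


Hg = 1299.4 - 931.6 = 367.8000 m


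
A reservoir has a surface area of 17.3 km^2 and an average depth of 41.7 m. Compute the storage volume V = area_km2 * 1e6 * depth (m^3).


V = 17.3 * 1e6 * 41.7 = 7.2141e+08 m^3


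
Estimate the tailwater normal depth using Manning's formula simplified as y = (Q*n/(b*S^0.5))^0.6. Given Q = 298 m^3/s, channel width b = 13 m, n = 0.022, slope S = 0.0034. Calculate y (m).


y = (298 * 0.022 / (13 * 0.0034^0.5))^0.6 = 3.6490 m


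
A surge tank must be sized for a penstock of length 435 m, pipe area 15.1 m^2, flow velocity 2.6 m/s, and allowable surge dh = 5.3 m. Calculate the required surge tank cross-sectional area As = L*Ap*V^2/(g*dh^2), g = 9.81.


As = 435 * 15.1 * 2.6^2 / (9.81 * 5.3^2) = 161.1358 m^2


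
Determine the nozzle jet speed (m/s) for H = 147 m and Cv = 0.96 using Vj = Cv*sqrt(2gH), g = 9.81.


Vj = 0.96 * sqrt(2*9.81*147) = 51.5560 m/s


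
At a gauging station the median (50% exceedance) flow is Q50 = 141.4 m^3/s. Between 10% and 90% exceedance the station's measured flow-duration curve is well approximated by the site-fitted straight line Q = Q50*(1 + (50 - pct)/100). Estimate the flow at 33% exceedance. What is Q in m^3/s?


Q = 141.4 * (1 + (50 - 33)/100) = 165.4380 m^3/s


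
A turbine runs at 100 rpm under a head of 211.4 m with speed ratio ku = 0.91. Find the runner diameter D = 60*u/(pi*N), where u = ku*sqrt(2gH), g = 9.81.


u = 0.91 * sqrt(2*9.81*211.4) = 58.6062 m/s
D = 60 * 58.6062 / (pi * 100) = 11.1930 m


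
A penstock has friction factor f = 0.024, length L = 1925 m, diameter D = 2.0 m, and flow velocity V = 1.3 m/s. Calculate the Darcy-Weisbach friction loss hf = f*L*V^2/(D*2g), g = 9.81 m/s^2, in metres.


hf = 0.024 * 1925 * 1.3^2 / (2.0 * 2 * 9.81) = 1.9898 m


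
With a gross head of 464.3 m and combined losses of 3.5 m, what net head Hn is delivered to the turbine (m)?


Hn = 464.3 - 3.5 = 460.8000 m


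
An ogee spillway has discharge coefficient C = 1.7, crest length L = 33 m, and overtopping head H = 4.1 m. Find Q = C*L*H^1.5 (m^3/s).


Q = 1.7 * 33 * 4.1^1.5 = 465.7348 m^3/s


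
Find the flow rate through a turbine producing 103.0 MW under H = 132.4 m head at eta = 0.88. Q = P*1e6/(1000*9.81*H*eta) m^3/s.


Q = 103.0 * 1e6 / (1000 * 9.81 * 132.4 * 0.88) = 90.1151 m^3/s


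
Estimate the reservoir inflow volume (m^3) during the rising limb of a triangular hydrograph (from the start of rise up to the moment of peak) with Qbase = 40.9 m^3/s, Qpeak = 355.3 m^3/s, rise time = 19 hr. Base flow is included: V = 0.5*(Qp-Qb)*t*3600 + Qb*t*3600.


V = 0.5*(355.3 - 40.9)*19*3600 + 40.9*19*3600 = 1.3550e+07 m^3


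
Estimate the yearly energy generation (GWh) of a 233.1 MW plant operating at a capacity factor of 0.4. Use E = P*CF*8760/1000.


E = 233.1 * 0.4 * 8760 / 1000 = 816.7824 GWh


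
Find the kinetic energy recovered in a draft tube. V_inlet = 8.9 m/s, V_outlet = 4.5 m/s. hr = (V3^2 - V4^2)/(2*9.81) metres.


hr = (8.9^2 - 4.5^2) / (2*9.81) = 3.0051 m


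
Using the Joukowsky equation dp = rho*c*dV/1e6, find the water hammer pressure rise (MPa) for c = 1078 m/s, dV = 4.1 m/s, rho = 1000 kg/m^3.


dp = 1000 * 1078 * 4.1 / 1e6 = 4.4198 MPa


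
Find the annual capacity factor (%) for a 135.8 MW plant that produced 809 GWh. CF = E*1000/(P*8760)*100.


CF = 809 * 1000 / (135.8 * 8760) * 100 = 68.0056 %


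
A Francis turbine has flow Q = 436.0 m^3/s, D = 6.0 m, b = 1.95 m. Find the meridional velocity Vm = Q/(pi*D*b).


Vm = 436.0 / (pi * 6.0 * 1.95) = 11.8618 m/s


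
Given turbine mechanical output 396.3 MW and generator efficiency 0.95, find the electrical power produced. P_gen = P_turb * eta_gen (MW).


P_gen = 396.3 * 0.95 = 376.4850 MW


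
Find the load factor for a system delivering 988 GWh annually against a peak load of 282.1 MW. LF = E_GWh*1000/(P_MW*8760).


LF = 988 * 1000 / (282.1 * 8760) = 0.3998


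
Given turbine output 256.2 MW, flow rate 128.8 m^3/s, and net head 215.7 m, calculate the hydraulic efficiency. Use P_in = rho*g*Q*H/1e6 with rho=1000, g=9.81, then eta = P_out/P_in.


P_in = 1000 * 9.81 * 128.8 * 215.7 / 1e6 = 272.5430 MW
eta = 256.2 / 272.5430 = 0.9400


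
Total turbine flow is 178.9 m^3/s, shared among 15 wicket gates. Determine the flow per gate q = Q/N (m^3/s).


q = 178.9 / 15 = 11.9267 m^3/s


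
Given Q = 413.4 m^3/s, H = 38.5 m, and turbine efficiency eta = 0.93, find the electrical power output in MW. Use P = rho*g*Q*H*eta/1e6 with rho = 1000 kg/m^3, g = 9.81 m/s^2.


P = 1000 * 9.81 * 413.4 * 38.5 * 0.93 / 1e6 = 145.2055 MW


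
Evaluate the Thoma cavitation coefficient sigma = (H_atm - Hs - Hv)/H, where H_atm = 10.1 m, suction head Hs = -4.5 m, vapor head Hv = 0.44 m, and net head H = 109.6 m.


sigma = (10.1 - (-4.5) - 0.44) / 109.6 = 0.1292


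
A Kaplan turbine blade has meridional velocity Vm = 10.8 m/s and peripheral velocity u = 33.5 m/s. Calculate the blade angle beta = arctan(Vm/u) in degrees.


beta = arctan(10.8 / 33.5) = 17.8687 degrees


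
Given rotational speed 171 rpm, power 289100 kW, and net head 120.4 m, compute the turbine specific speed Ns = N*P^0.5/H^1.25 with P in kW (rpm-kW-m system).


Ns = 171 * 289100^0.5 / 120.4^1.25 = 230.5351


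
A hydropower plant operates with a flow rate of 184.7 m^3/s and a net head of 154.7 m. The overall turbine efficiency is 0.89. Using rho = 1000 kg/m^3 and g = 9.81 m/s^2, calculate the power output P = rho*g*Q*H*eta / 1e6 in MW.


P = 1000 * 9.81 * 184.7 * 154.7 * 0.89 / 1e6 = 249.4688 MW


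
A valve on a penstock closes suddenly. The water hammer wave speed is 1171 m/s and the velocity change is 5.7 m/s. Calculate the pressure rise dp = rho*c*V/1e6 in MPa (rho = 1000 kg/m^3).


dp = 1000 * 1171 * 5.7 / 1e6 = 6.6747 MPa


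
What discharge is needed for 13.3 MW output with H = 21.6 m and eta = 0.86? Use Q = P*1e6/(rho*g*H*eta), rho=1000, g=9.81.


Q = 13.3 * 1e6 / (1000 * 9.81 * 21.6 * 0.86) = 72.9845 m^3/s


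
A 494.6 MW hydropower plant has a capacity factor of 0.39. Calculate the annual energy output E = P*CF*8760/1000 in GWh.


E = 494.6 * 0.39 * 8760 / 1000 = 1689.7514 GWh


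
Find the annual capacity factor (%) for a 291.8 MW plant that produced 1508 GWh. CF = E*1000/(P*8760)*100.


CF = 1508 * 1000 / (291.8 * 8760) * 100 = 58.9946 %


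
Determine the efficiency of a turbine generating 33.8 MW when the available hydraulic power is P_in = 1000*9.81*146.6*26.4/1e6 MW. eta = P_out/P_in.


P_in = 1000 * 9.81 * 146.6 * 26.4 / 1e6 = 37.9671 MW
eta = 33.8 / 37.9671 = 0.8902


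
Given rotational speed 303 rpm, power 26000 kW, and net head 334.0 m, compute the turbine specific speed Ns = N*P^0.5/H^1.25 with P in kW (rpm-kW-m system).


Ns = 303 * 26000^0.5 / 334.0^1.25 = 34.2173


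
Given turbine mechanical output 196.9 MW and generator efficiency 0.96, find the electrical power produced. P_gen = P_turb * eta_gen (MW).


P_gen = 196.9 * 0.96 = 189.0240 MW


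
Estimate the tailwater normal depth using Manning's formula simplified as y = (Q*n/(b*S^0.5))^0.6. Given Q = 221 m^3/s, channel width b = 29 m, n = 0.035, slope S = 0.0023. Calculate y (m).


y = (221 * 0.035 / (29 * 0.0023^0.5))^0.6 = 2.7997 m


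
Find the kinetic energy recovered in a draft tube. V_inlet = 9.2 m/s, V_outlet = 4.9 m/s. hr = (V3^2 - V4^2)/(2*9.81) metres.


hr = (9.2^2 - 4.9^2) / (2*9.81) = 3.0902 m


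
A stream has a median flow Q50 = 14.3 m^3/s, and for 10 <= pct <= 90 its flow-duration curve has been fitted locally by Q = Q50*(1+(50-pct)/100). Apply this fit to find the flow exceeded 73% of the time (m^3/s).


Q = 14.3 * (1 + (50 - 73)/100) = 11.0110 m^3/s


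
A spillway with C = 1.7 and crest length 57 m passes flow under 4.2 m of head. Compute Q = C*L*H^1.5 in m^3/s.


Q = 1.7 * 57 * 4.2^1.5 = 834.0608 m^3/s


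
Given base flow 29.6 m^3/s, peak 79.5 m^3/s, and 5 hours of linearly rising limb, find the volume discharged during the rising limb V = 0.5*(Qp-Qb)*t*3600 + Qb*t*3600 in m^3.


V = 0.5*(79.5 - 29.6)*5*3600 + 29.6*5*3600 = 981900.0000 m^3


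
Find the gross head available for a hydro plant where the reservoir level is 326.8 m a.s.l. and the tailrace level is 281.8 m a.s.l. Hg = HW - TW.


Hg = 326.8 - 281.8 = 45.0000 m


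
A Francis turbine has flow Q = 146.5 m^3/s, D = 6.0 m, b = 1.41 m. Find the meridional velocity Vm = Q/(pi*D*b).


Vm = 146.5 / (pi * 6.0 * 1.41) = 5.5121 m/s


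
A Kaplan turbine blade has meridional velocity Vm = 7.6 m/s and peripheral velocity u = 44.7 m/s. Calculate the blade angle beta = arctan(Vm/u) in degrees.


beta = arctan(7.6 / 44.7) = 9.6493 degrees


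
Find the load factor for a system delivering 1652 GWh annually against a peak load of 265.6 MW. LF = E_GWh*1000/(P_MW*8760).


LF = 1652 * 1000 / (265.6 * 8760) = 0.7100


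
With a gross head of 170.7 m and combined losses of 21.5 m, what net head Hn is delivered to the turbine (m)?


Hn = 170.7 - 21.5 = 149.2000 m


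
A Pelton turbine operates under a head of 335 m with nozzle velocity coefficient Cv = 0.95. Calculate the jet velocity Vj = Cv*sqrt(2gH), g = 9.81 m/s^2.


Vj = 0.95 * sqrt(2*9.81*335) = 77.0186 m/s


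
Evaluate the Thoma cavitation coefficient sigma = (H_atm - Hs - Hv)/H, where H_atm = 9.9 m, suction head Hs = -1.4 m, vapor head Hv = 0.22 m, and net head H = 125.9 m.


sigma = (9.9 - (-1.4) - 0.22) / 125.9 = 0.0880


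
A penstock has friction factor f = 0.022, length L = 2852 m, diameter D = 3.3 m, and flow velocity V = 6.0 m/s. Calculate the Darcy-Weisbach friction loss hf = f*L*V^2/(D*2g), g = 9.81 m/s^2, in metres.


hf = 0.022 * 2852 * 6.0^2 / (3.3 * 2 * 9.81) = 34.8869 m


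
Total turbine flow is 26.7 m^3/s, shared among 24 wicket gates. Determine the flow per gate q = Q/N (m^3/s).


q = 26.7 / 24 = 1.1125 m^3/s


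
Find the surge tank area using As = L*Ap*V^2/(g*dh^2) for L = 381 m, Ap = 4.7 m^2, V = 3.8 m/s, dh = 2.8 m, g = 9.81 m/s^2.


As = 381 * 4.7 * 3.8^2 / (9.81 * 2.8^2) = 336.2056 m^2


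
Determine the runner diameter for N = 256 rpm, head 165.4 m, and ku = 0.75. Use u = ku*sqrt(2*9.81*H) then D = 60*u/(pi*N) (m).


u = 0.75 * sqrt(2*9.81*165.4) = 42.7247 m/s
D = 60 * 42.7247 / (pi * 256) = 3.1874 m


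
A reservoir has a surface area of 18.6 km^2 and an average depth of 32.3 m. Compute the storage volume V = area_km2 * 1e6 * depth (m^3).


V = 18.6 * 1e6 * 32.3 = 6.0078e+08 m^3


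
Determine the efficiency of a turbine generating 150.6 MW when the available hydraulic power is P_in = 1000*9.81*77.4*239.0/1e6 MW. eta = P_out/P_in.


P_in = 1000 * 9.81 * 77.4 * 239.0 / 1e6 = 181.4713 MW
eta = 150.6 / 181.4713 = 0.8299


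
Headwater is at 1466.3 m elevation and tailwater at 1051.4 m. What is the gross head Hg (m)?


Hg = 1466.3 - 1051.4 = 414.9000 m


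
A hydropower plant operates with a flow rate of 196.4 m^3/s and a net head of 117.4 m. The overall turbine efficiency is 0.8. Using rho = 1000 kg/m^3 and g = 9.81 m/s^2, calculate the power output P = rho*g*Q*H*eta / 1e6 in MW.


P = 1000 * 9.81 * 196.4 * 117.4 * 0.8 / 1e6 = 180.9542 MW


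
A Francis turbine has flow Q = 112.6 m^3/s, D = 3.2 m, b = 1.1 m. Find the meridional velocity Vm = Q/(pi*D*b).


Vm = 112.6 / (pi * 3.2 * 1.1) = 10.1823 m/s


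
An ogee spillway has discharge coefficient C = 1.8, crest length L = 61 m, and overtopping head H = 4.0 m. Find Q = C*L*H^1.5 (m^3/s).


Q = 1.8 * 61 * 4.0^1.5 = 878.4000 m^3/s


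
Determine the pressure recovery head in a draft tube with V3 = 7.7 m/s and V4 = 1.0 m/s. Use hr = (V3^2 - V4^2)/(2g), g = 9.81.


hr = (7.7^2 - 1.0^2) / (2*9.81) = 2.9709 m


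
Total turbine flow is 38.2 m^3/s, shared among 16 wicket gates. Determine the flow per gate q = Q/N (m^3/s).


q = 38.2 / 16 = 2.3875 m^3/s


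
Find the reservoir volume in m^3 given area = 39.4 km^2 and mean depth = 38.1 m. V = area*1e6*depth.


V = 39.4 * 1e6 * 38.1 = 1.5011e+09 m^3


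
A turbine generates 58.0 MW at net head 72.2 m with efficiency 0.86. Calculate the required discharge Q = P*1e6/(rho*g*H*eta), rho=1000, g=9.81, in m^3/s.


Q = 58.0 * 1e6 / (1000 * 9.81 * 72.2 * 0.86) = 95.2189 m^3/s


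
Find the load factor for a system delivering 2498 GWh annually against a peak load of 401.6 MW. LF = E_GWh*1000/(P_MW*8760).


LF = 2498 * 1000 / (401.6 * 8760) = 0.7101


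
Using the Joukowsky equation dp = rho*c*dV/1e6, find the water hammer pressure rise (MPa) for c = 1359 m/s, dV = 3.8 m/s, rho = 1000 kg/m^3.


dp = 1000 * 1359 * 3.8 / 1e6 = 5.1642 MPa


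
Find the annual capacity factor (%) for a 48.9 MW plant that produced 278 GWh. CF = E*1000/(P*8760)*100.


CF = 278 * 1000 / (48.9 * 8760) * 100 = 64.8981 %


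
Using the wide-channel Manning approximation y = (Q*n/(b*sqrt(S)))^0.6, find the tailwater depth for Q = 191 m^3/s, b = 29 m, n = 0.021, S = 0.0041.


y = (191 * 0.021 / (29 * 0.0041^0.5))^0.6 = 1.5874 m


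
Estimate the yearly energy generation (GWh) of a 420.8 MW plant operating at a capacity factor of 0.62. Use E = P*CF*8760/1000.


E = 420.8 * 0.62 * 8760 / 1000 = 2285.4490 GWh


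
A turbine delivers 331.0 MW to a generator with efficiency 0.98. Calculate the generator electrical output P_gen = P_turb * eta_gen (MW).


P_gen = 331.0 * 0.98 = 324.3800 MW


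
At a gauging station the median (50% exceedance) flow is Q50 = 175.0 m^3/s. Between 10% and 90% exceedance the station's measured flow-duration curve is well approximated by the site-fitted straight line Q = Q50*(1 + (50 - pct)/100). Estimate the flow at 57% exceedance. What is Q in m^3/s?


Q = 175.0 * (1 + (50 - 57)/100) = 162.7500 m^3/s


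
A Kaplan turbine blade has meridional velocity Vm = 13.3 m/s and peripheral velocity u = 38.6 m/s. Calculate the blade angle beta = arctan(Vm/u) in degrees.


beta = arctan(13.3 / 38.6) = 19.0119 degrees


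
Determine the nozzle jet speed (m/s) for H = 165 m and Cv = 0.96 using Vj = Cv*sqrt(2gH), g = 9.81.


Vj = 0.96 * sqrt(2*9.81*165) = 54.6214 m/s


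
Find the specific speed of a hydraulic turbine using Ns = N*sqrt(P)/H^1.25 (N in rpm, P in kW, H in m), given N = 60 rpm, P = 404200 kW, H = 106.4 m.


Ns = 60 * 404200^0.5 / 106.4^1.25 = 111.6278


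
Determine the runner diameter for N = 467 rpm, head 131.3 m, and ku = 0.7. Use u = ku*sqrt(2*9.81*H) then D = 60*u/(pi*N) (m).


u = 0.7 * sqrt(2*9.81*131.3) = 35.5287 m/s
D = 60 * 35.5287 / (pi * 467) = 1.4530 m


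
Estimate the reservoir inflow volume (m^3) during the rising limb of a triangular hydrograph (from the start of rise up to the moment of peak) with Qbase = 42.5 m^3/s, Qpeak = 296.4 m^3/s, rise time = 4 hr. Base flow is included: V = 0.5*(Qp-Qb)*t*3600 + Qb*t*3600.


V = 0.5*(296.4 - 42.5)*4*3600 + 42.5*4*3600 = 2.4401e+06 m^3


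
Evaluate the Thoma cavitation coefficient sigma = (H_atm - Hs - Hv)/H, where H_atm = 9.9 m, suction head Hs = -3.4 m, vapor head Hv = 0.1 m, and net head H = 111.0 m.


sigma = (9.9 - (-3.4) - 0.1) / 111.0 = 0.1189


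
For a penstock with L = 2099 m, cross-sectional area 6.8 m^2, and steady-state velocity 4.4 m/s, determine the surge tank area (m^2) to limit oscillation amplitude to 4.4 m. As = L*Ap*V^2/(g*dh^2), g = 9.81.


As = 2099 * 6.8 * 4.4^2 / (9.81 * 4.4^2) = 1454.9643 m^2


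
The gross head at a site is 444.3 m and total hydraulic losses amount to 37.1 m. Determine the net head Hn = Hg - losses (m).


Hn = 444.3 - 37.1 = 407.2000 m


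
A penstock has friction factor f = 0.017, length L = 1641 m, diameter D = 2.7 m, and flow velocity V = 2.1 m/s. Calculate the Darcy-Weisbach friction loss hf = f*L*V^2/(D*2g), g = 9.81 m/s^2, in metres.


hf = 0.017 * 1641 * 2.1^2 / (2.7 * 2 * 9.81) = 2.3224 m


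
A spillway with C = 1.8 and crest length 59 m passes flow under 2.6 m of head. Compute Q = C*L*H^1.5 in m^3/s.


Q = 1.8 * 59 * 2.6^1.5 = 445.2301 m^3/s


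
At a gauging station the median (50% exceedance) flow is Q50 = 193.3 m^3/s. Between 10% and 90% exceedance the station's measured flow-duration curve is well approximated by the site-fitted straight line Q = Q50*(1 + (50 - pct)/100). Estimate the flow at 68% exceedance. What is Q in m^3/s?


Q = 193.3 * (1 + (50 - 68)/100) = 158.5060 m^3/s


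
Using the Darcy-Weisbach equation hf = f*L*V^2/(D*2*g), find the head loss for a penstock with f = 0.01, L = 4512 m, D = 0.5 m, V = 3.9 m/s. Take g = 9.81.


hf = 0.01 * 4512 * 3.9^2 / (0.5 * 2 * 9.81) = 69.9567 m


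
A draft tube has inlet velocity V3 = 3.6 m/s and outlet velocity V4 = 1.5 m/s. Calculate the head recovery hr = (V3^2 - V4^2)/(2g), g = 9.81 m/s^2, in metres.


hr = (3.6^2 - 1.5^2) / (2*9.81) = 0.5459 m


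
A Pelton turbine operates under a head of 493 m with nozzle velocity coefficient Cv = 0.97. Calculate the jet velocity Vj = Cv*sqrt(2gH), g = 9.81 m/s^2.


Vj = 0.97 * sqrt(2*9.81*493) = 95.3992 m/s


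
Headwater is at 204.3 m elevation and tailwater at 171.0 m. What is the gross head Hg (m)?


Hg = 204.3 - 171.0 = 33.3000 m


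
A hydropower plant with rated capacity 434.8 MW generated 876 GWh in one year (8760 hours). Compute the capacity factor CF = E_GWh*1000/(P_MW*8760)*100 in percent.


CF = 876 * 1000 / (434.8 * 8760) * 100 = 22.9991 %


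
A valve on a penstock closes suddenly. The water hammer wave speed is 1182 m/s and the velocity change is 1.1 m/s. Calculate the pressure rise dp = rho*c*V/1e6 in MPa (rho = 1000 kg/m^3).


dp = 1000 * 1182 * 1.1 / 1e6 = 1.3002 MPa


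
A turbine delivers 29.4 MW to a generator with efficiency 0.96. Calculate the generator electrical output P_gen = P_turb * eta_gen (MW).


P_gen = 29.4 * 0.96 = 28.2240 MW


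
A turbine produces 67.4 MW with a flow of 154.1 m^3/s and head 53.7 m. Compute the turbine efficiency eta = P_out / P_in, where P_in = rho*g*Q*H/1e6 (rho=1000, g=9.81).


P_in = 1000 * 9.81 * 154.1 * 53.7 / 1e6 = 81.1794 MW
eta = 67.4 / 81.1794 = 0.8303


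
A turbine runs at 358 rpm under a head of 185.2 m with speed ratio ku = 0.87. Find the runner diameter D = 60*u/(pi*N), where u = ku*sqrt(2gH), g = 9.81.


u = 0.87 * sqrt(2*9.81*185.2) = 52.4432 m/s
D = 60 * 52.4432 / (pi * 358) = 2.7977 m


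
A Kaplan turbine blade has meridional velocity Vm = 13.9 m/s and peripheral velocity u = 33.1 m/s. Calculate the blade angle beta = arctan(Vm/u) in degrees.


beta = arctan(13.9 / 33.1) = 22.7795 degrees


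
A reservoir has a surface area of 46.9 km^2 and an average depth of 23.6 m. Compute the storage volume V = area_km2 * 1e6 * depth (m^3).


V = 46.9 * 1e6 * 23.6 = 1.1068e+09 m^3


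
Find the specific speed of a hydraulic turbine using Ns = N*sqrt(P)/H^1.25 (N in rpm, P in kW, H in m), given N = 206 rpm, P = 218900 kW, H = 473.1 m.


Ns = 206 * 218900^0.5 / 473.1^1.25 = 43.6816


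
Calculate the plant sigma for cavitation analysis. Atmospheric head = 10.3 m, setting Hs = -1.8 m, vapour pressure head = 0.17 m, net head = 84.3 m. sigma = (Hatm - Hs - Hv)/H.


sigma = (10.3 - (-1.8) - 0.17) / 84.3 = 0.1415


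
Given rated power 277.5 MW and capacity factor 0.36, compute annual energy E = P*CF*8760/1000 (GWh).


E = 277.5 * 0.36 * 8760 / 1000 = 875.1240 GWh


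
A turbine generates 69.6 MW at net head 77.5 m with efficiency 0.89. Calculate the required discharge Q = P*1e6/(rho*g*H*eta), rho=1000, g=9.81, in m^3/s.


Q = 69.6 * 1e6 / (1000 * 9.81 * 77.5 * 0.89) = 102.8605 m^3/s


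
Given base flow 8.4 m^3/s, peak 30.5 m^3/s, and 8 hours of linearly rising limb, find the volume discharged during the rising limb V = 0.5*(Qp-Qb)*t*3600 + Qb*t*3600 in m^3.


V = 0.5*(30.5 - 8.4)*8*3600 + 8.4*8*3600 = 560160.0000 m^3


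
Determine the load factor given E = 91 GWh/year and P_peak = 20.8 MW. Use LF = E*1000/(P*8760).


LF = 91 * 1000 / (20.8 * 8760) = 0.4994


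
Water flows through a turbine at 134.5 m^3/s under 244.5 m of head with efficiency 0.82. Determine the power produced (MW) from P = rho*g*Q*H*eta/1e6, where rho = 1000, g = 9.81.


P = 1000 * 9.81 * 134.5 * 244.5 * 0.82 / 1e6 = 264.5355 MW


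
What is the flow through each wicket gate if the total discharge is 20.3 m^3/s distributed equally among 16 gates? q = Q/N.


q = 20.3 / 16 = 1.2688 m^3/s


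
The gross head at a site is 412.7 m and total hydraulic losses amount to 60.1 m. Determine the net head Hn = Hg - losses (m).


Hn = 412.7 - 60.1 = 352.6000 m


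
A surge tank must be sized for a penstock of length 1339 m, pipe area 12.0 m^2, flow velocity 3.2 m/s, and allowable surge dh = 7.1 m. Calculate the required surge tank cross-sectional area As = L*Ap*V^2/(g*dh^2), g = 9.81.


As = 1339 * 12.0 * 3.2^2 / (9.81 * 7.1^2) = 332.7178 m^2


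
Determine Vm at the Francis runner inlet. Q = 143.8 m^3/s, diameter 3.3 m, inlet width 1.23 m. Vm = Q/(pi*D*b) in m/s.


Vm = 143.8 / (pi * 3.3 * 1.23) = 11.2769 m/s


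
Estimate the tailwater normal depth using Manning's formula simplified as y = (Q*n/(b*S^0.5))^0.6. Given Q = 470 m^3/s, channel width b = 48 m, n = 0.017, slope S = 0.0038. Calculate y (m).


y = (470 * 0.017 / (48 * 0.0038^0.5))^0.6 = 1.8149 m


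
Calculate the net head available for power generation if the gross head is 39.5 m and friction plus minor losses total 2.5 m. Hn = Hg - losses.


Hn = 39.5 - 2.5 = 37.0000 m


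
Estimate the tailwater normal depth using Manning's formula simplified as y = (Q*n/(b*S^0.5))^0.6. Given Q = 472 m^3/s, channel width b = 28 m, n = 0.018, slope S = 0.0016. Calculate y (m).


y = (472 * 0.018 / (28 * 0.0016^0.5))^0.6 = 3.3729 m


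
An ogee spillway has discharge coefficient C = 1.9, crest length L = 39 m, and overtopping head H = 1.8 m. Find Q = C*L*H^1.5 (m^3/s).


Q = 1.9 * 39 * 1.8^1.5 = 178.9480 m^3/s


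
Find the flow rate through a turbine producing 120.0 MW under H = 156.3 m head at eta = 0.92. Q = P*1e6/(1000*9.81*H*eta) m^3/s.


Q = 120.0 * 1e6 / (1000 * 9.81 * 156.3 * 0.92) = 85.0678 m^3/s


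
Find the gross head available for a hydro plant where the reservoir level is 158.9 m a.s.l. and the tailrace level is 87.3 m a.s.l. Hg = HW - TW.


Hg = 158.9 - 87.3 = 71.6000 m


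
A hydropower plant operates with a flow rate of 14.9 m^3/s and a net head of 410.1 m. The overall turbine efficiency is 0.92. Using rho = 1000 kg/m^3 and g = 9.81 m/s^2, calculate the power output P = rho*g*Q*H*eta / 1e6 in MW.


P = 1000 * 9.81 * 14.9 * 410.1 * 0.92 / 1e6 = 55.1484 MW


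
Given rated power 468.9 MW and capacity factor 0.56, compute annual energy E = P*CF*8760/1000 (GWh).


E = 468.9 * 0.56 * 8760 / 1000 = 2300.2358 GWh


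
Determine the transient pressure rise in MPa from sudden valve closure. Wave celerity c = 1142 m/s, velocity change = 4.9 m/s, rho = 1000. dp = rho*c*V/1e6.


dp = 1000 * 1142 * 4.9 / 1e6 = 5.5958 MPa


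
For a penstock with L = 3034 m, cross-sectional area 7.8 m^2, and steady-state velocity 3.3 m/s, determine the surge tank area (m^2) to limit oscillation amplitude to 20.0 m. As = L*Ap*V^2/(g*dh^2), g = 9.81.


As = 3034 * 7.8 * 3.3^2 / (9.81 * 20.0^2) = 65.6764 m^2


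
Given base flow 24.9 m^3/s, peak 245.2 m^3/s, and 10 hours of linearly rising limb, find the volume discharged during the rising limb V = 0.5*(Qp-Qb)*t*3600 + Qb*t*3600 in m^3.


V = 0.5*(245.2 - 24.9)*10*3600 + 24.9*10*3600 = 4.8618e+06 m^3


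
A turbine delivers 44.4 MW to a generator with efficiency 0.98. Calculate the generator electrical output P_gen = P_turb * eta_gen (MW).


P_gen = 44.4 * 0.98 = 43.5120 MW


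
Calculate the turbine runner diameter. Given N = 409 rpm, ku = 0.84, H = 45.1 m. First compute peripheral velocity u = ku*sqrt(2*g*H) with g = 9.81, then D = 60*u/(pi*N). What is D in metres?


u = 0.84 * sqrt(2*9.81*45.1) = 24.9872 m/s
D = 60 * 24.9872 / (pi * 409) = 1.1668 m


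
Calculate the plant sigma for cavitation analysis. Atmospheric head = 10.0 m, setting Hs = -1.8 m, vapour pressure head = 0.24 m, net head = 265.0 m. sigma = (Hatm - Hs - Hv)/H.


sigma = (10.0 - (-1.8) - 0.24) / 265.0 = 0.0436


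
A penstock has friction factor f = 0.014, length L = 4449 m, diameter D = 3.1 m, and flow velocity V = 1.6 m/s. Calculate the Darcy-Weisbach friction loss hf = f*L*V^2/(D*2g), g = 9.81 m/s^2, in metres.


hf = 0.014 * 4449 * 1.6^2 / (3.1 * 2 * 9.81) = 2.6216 m


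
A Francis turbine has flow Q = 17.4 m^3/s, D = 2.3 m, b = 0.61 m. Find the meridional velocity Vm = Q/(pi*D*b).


Vm = 17.4 / (pi * 2.3 * 0.61) = 3.9477 m/s


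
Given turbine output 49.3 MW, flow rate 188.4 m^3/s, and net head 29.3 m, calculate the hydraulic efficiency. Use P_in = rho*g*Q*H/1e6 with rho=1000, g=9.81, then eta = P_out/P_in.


P_in = 1000 * 9.81 * 188.4 * 29.3 / 1e6 = 54.1524 MW
eta = 49.3 / 54.1524 = 0.9104


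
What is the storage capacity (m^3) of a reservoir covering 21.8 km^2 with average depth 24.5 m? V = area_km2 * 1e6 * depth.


V = 21.8 * 1e6 * 24.5 = 5.3410e+08 m^3


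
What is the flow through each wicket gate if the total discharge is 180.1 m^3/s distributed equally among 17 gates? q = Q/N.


q = 180.1 / 17 = 10.5941 m^3/s


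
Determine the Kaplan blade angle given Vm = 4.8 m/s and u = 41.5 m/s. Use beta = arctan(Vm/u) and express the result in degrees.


beta = arctan(4.8 / 41.5) = 6.5977 degrees


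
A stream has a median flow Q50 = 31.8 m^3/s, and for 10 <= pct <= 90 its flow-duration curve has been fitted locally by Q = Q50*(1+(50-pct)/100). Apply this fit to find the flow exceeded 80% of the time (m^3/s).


Q = 31.8 * (1 + (50 - 80)/100) = 22.2600 m^3/s


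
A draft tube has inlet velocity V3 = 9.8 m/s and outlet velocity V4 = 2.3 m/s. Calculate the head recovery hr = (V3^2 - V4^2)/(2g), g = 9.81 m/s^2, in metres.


hr = (9.8^2 - 2.3^2) / (2*9.81) = 4.6254 m


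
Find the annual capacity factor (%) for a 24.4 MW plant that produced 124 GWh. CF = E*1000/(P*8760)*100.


CF = 124 * 1000 / (24.4 * 8760) * 100 = 58.0133 %


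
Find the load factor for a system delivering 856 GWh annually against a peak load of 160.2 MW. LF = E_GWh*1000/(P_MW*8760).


LF = 856 * 1000 / (160.2 * 8760) = 0.6100


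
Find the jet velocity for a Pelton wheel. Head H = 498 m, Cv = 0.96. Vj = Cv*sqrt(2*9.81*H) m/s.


Vj = 0.96 * sqrt(2*9.81*498) = 94.8933 m/s


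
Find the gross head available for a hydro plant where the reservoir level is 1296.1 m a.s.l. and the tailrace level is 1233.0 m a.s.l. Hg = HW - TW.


Hg = 1296.1 - 1233.0 = 63.1000 m


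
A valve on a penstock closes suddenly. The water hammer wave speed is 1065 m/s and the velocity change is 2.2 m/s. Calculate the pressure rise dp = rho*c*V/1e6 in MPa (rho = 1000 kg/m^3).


dp = 1000 * 1065 * 2.2 / 1e6 = 2.3430 MPa


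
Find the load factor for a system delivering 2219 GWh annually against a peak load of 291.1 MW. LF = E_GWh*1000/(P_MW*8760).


LF = 2219 * 1000 / (291.1 * 8760) = 0.8702


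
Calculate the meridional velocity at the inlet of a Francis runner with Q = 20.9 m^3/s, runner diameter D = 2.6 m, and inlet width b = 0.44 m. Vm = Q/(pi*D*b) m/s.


Vm = 20.9 / (pi * 2.6 * 0.44) = 5.8153 m/s


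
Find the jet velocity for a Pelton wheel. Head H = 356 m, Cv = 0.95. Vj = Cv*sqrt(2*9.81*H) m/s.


Vj = 0.95 * sqrt(2*9.81*356) = 79.3959 m/s


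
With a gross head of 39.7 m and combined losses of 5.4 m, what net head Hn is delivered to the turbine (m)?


Hn = 39.7 - 5.4 = 34.3000 m


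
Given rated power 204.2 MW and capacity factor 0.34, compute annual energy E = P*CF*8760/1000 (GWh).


E = 204.2 * 0.34 * 8760 / 1000 = 608.1893 GWh


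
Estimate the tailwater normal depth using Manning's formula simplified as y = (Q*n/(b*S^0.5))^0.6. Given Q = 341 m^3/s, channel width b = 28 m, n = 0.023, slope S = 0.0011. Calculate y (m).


y = (341 * 0.023 / (28 * 0.0011^0.5))^0.6 = 3.5973 m


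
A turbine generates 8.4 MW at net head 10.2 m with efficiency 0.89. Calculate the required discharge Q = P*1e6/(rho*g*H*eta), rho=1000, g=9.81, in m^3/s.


Q = 8.4 * 1e6 / (1000 * 9.81 * 10.2 * 0.89) = 94.3235 m^3/s


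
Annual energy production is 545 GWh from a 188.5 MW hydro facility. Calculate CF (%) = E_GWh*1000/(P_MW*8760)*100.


CF = 545 * 1000 / (188.5 * 8760) * 100 = 33.0051 %


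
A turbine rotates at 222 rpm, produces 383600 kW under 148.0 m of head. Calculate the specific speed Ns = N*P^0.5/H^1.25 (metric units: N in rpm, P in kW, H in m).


Ns = 222 * 383600^0.5 / 148.0^1.25 = 266.3576


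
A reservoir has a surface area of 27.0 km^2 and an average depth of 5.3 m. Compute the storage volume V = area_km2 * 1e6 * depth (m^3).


V = 27.0 * 1e6 * 5.3 = 1.4310e+08 m^3


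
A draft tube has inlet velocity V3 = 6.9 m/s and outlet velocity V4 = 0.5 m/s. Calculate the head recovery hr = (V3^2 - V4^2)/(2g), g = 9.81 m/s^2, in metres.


hr = (6.9^2 - 0.5^2) / (2*9.81) = 2.4139 m


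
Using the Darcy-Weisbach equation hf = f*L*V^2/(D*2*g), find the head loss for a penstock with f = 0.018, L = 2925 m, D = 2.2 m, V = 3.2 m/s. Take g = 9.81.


hf = 0.018 * 2925 * 3.2^2 / (2.2 * 2 * 9.81) = 12.4904 m


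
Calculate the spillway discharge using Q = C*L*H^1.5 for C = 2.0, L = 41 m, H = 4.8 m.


Q = 2.0 * 41 * 4.8^1.5 = 862.3344 m^3/s


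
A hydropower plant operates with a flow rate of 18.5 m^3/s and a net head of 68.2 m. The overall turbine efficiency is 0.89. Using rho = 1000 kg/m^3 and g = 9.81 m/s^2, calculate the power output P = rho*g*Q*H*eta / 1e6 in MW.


P = 1000 * 9.81 * 18.5 * 68.2 * 0.89 / 1e6 = 11.0158 MW


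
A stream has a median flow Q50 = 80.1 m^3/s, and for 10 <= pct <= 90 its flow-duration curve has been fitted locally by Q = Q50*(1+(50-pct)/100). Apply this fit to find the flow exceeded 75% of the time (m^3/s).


Q = 80.1 * (1 + (50 - 75)/100) = 60.0750 m^3/s


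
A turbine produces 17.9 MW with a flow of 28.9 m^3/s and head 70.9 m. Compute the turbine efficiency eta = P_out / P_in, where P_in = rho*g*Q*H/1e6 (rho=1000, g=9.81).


P_in = 1000 * 9.81 * 28.9 * 70.9 / 1e6 = 20.1008 MW
eta = 17.9 / 20.1008 = 0.8905


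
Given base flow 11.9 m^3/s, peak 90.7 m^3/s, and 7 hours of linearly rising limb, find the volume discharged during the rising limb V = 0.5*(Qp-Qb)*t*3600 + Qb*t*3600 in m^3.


V = 0.5*(90.7 - 11.9)*7*3600 + 11.9*7*3600 = 1.2928e+06 m^3


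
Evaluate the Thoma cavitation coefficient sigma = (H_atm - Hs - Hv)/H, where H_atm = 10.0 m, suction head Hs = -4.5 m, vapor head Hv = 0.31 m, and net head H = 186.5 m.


sigma = (10.0 - (-4.5) - 0.31) / 186.5 = 0.0761


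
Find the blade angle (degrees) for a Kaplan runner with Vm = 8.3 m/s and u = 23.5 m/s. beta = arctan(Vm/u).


beta = arctan(8.3 / 23.5) = 19.4528 degrees


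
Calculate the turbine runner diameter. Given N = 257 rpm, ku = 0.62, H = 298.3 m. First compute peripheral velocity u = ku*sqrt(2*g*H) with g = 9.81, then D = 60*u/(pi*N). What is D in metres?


u = 0.62 * sqrt(2*9.81*298.3) = 47.4316 m/s
D = 60 * 47.4316 / (pi * 257) = 3.5248 m


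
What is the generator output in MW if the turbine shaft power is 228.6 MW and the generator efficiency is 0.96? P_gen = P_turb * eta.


P_gen = 228.6 * 0.96 = 219.4560 MW


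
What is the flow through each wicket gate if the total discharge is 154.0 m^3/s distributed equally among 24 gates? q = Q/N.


q = 154.0 / 24 = 6.4167 m^3/s


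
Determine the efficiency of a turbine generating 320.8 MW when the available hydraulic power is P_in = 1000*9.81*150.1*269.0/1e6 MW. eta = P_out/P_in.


P_in = 1000 * 9.81 * 150.1 * 269.0 / 1e6 = 396.0974 MW
eta = 320.8 / 396.0974 = 0.8099


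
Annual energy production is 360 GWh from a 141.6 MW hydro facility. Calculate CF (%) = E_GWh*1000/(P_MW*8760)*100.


CF = 360 * 1000 / (141.6 * 8760) * 100 = 29.0225 %


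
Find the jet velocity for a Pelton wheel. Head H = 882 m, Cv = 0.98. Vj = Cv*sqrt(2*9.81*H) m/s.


Vj = 0.98 * sqrt(2*9.81*882) = 128.9169 m/s


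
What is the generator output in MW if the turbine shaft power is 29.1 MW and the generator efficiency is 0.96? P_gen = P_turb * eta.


P_gen = 29.1 * 0.96 = 27.9360 MW


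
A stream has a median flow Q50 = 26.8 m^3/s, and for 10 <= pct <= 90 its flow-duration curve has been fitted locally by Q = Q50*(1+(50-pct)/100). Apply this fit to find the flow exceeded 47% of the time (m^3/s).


Q = 26.8 * (1 + (50 - 47)/100) = 27.6040 m^3/s


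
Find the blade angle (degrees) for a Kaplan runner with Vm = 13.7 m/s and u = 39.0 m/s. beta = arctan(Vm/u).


beta = arctan(13.7 / 39.0) = 19.3555 degrees


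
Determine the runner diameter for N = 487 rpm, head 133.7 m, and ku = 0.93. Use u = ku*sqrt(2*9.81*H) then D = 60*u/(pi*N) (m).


u = 0.93 * sqrt(2*9.81*133.7) = 47.6319 m/s
D = 60 * 47.6319 / (pi * 487) = 1.8680 m


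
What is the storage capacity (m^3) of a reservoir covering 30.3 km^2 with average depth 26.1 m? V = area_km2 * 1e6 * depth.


V = 30.3 * 1e6 * 26.1 = 7.9083e+08 m^3


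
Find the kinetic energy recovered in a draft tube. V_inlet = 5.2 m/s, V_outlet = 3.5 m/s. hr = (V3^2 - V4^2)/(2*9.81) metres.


hr = (5.2^2 - 3.5^2) / (2*9.81) = 0.7538 m


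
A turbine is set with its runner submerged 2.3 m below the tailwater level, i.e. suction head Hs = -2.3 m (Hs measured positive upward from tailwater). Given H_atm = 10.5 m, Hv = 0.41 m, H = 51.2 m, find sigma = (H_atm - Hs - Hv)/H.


sigma = (10.5 - (-2.3) - 0.41) / 51.2 = 0.2420


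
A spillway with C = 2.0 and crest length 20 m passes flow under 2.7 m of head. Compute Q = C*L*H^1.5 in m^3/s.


Q = 2.0 * 20 * 2.7^1.5 = 177.4621 m^3/s


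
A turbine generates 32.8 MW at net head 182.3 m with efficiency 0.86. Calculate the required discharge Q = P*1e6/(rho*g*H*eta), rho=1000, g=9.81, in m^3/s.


Q = 32.8 * 1e6 / (1000 * 9.81 * 182.3 * 0.86) = 21.3265 m^3/s


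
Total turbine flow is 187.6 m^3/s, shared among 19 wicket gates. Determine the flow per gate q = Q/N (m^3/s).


q = 187.6 / 19 = 9.8737 m^3/s


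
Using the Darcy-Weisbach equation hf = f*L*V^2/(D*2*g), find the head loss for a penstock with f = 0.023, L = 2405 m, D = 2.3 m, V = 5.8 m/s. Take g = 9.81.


hf = 0.023 * 2405 * 5.8^2 / (2.3 * 2 * 9.81) = 41.2356 m


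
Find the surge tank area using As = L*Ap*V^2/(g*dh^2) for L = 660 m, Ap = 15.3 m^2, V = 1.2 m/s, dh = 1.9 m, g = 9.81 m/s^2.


As = 660 * 15.3 * 1.2^2 / (9.81 * 1.9^2) = 410.6026 m^2


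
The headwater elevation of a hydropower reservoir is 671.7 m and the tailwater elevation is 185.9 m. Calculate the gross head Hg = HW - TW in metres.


Hg = 671.7 - 185.9 = 485.8000 m


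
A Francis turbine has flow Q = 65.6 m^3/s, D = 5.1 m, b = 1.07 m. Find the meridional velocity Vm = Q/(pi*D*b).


Vm = 65.6 / (pi * 5.1 * 1.07) = 3.8265 m/s


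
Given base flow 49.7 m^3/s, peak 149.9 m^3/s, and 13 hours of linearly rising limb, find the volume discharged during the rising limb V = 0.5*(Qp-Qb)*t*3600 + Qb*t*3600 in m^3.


V = 0.5*(149.9 - 49.7)*13*3600 + 49.7*13*3600 = 4.6706e+06 m^3


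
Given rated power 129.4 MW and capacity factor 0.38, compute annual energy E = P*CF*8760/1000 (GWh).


E = 129.4 * 0.38 * 8760 / 1000 = 430.7467 GWh


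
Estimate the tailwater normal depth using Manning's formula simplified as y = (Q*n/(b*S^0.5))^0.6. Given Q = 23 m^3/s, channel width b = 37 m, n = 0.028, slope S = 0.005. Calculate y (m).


y = (23 * 0.028 / (37 * 0.005^0.5))^0.6 = 0.4312 m


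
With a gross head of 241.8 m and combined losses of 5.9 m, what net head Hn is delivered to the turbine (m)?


Hn = 241.8 - 5.9 = 235.9000 m


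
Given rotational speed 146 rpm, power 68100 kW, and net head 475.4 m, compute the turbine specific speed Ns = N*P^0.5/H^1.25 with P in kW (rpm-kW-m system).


Ns = 146 * 68100^0.5 / 475.4^1.25 = 17.1634


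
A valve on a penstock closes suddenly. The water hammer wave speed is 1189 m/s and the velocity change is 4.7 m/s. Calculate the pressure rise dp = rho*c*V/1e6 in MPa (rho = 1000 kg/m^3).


dp = 1000 * 1189 * 4.7 / 1e6 = 5.5883 MPa


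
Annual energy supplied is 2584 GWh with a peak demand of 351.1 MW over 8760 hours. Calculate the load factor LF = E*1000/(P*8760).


LF = 2584 * 1000 / (351.1 * 8760) = 0.8402


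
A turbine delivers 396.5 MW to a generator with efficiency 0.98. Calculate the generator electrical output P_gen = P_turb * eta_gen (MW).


P_gen = 396.5 * 0.98 = 388.5700 MW


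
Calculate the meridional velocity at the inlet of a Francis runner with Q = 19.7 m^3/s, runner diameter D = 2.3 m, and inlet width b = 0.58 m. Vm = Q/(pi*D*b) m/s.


Vm = 19.7 / (pi * 2.3 * 0.58) = 4.7007 m/s


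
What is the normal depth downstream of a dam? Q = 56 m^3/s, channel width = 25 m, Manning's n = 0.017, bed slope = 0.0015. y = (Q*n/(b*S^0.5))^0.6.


y = (56 * 0.017 / (25 * 0.0015^0.5))^0.6 = 0.9899 m


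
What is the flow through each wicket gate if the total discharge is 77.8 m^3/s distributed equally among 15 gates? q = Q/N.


q = 77.8 / 15 = 5.1867 m^3/s


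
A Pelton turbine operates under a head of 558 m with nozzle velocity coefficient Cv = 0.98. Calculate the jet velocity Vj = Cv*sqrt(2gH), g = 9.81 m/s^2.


Vj = 0.98 * sqrt(2*9.81*558) = 102.5398 m/s


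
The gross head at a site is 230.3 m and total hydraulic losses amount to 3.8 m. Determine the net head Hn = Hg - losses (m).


Hn = 230.3 - 3.8 = 226.5000 m


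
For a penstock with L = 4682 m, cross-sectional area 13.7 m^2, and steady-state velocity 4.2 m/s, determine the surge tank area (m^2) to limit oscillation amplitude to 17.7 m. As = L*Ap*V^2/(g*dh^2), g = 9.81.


As = 4682 * 13.7 * 4.2^2 / (9.81 * 17.7^2) = 368.1587 m^2


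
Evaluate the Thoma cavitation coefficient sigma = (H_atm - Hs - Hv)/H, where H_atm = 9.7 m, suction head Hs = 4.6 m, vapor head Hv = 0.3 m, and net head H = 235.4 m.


sigma = (9.7 - 4.6 - 0.3) / 235.4 = 0.0204


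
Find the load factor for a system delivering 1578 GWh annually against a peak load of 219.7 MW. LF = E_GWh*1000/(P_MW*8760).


LF = 1578 * 1000 / (219.7 * 8760) = 0.8199


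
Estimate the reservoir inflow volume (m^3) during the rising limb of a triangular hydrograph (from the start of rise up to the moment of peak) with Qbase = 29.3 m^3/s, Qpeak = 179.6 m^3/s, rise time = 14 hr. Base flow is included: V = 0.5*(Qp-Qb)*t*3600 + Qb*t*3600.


V = 0.5*(179.6 - 29.3)*14*3600 + 29.3*14*3600 = 5.2643e+06 m^3


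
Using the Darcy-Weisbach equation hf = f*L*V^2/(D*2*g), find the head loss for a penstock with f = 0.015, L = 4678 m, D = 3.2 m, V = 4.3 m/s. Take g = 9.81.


hf = 0.015 * 4678 * 4.3^2 / (3.2 * 2 * 9.81) = 20.6652 m
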